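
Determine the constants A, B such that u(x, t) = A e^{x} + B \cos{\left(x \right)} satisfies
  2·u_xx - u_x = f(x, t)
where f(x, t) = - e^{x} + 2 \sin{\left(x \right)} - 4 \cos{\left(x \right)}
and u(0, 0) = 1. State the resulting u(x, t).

Substitute the ansatz u = A e^{x} + B \cos{\left(x \right)} into the left-hand side.
Derivatives of the ansatz:
  u_xx = A e^{x} - B \cos{\left(x \right)}
  u_x = A e^{x} - B \sin{\left(x \right)}
Term by term:
  2·u_xx = 2 A e^{x} - 2 B \cos{\left(x \right)}
  -u_x = - A e^{x} + B \sin{\left(x \right)}
So the left-hand side equals
  A e^{x} + B \sin{\left(x \right)} - 2 B \cos{\left(x \right)}
This must equal f(x, t) = - e^{x} + 2 \sin{\left(x \right)} - 4 \cos{\left(x \right)} identically.
Matching coefficients of the independent functions:
  [e^{x}]:  A = -1
  [\sin{\left(x \right)}]:  B = 2
  [\cos{\left(x \right)}]:  - 2 B = -4
Solving: A = -1, B = 2.
Check against the point condition:
  u(0, 0) = 1  ⟹  A + B = 1  ✓
Hence u(x, t) = - e^{x} + 2 \cos{\left(x \right)}.

Answer: u(x, t) = - e^{x} + 2 \cos{\left(x \right)}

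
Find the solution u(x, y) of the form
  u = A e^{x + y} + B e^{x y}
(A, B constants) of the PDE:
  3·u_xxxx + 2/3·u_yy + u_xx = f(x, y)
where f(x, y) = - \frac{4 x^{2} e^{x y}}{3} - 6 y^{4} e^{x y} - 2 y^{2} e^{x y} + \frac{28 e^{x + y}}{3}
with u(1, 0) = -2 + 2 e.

Substitute the ansatz u = A e^{x + y} + B e^{x y} into the left-hand side.
Derivatives of the ansatz:
  u_xxxx = A e^{x} e^{y} + B y^{4} e^{x y}
  u_yy = A e^{x} e^{y} + B x^{2} e^{x y}
  u_xx = A e^{x} e^{y} + B y^{2} e^{x y}
Term by term:
  3·u_xxxx = 3 A e^{x} e^{y} + 3 B y^{4} e^{x y}
  2/3·u_yy = \frac{2 A e^{x} e^{y}}{3} + \frac{2 B x^{2} e^{x y}}{3}
  u_xx = A e^{x} e^{y} + B y^{2} e^{x y}
So the left-hand side equals
  \frac{14 A e^{x} e^{y}}{3} + \frac{2 B x^{2} e^{x y}}{3} + 3 B y^{4} e^{x y} + B y^{2} e^{x y}
This must equal f(x, y) identically; expanded, f = - \frac{4 x^{2} e^{x y}}{3} - 6 y^{4} e^{x y} - 2 y^{2} e^{x y} + \frac{28 e^{x} e^{y}}{3}.
Matching coefficients of the independent functions:
  [x^{2} e^{x y}]:  \frac{2 B}{3} = - \frac{4}{3}
  [y^{2} e^{x y}]:  B = -2
  [y^{4} e^{x y}]:  3 B = -6
  [e^{x} e^{y}]:  \frac{14 A}{3} = \frac{28}{3}
Solving: A = 2, B = -2.
Check against the point condition:
  u(1, 0) = -2 + 2 e  ⟹  e A + B = -2 + 2 e  ✓
Hence u(x, y) = - 2 e^{x y} + 2 e^{x + y}.

Answer: u(x, y) = - 2 e^{x y} + 2 e^{x + y}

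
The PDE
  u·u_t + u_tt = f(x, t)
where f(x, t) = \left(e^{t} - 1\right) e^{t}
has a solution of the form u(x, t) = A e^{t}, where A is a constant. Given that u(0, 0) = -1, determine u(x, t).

Substitute the ansatz u = A e^{t} into the left-hand side.
Derivatives of the ansatz:
  u_t = A e^{t}
  u_tt = A e^{t}
Term by term:
  u·u_t = A^{2} e^{2 t}
  u_tt = A e^{t}
So the left-hand side equals
  A^{2} e^{2 t} + A e^{t}
This must equal f(x, t) identically; expanded, f = e^{2 t} - e^{t}.
Matching coefficients of the independent functions:
  [e^{t}]:  A = -1
  [e^{2 t}]:  A^{2} = 1
Solving: A = -1.
Check against the point condition:
  u(0, 0) = -1  ⟹  A = -1  ✓
Hence u(x, t) = - e^{t}.

Answer: u(x, t) = - e^{t}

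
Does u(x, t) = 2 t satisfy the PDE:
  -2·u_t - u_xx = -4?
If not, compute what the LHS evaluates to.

Evaluate each term of the left-hand side for u = 2 t.
Derivatives:
  u_t = 2
  u_xx = 0
Terms:
  -2·u_t = -4
  -u_xx = 0
Sum: LHS = -4
This is exactly the given right-hand side, so u is a solution.

Answer: Yes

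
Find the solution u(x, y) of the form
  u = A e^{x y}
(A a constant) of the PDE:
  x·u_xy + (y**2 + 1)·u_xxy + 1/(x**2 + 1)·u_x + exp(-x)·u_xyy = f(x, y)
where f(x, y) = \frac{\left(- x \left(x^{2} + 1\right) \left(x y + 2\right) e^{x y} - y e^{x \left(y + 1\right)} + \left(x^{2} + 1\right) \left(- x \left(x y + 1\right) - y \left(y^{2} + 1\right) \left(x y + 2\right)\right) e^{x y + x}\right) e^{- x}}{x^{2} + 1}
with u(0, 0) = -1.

Substitute the ansatz u = A e^{x y} into the left-hand side.
Derivatives of the ansatz:
  u_xy = A x y e^{x y} + A e^{x y}
  u_xxy = A x y^{2} e^{x y} + 2 A y e^{x y}
  u_x = A y e^{x y}
  u_xyy = A x^{2} y e^{x y} + 2 A x e^{x y}
Term by term:
  x·u_xy = A x^{2} y e^{x y} + A x e^{x y}
  (y**2 + 1)·u_xxy = A x y^{4} e^{x y} + A x y^{2} e^{x y} + 2 A y^{3} e^{x y} + 2 A y e^{x y}
  1/(x**2 + 1)·u_x = \frac{A y e^{x y}}{x^{2} + 1}
  exp(-x)·u_xyy = A x^{2} y e^{- x} e^{x y} + 2 A x e^{- x} e^{x y}
So the left-hand side equals
  A x^{2} y e^{x y} + A x^{2} y e^{- x} e^{x y} + A x y^{4} e^{x y} + A x y^{2} e^{x y} + A x e^{x y} + 2 A x e^{- x} e^{x y} + 2 A y^{3} e^{x y} + 2 A y e^{x y} + \frac{A y e^{x y}}{x^{2} + 1}
This must equal f(x, y) identically; expanded, f = - x^{2} y e^{x y} - x^{2} y e^{- x} e^{x y} - x y^{4} e^{x y} - x y^{2} e^{x y} - x e^{x y} - 2 x e^{- x} e^{x y} - 2 y^{3} e^{x y} - 2 y e^{x y} - \frac{y e^{x y}}{x^{2} + 1}.
Matching coefficients of the independent functions:
  [x e^{x y}, x y^{2} e^{x y}, x y^{4} e^{x y}, x^{2} y e^{x y}, …]:  A = -1
  [y e^{x y}, y^{3} e^{x y}, x e^{- x} e^{x y}]:  2 A = -2
Solving: A = -1.
Check against the point condition:
  u(0, 0) = -1  ⟹  A = -1  ✓
Hence u(x, y) = - e^{x y}.

Answer: u(x, y) = - e^{x y}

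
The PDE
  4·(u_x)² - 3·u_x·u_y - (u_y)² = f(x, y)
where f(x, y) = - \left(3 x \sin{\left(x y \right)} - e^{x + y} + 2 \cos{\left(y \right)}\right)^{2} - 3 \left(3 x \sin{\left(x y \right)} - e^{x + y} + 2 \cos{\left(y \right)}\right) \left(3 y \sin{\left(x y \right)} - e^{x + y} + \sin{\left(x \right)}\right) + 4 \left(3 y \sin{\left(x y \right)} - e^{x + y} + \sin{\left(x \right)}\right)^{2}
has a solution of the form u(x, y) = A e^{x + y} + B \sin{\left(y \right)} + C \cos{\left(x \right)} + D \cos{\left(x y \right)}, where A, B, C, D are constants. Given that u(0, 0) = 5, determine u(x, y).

Substitute the ansatz u = A e^{x + y} + B \sin{\left(y \right)} + C \cos{\left(x \right)} + D \cos{\left(x y \right)} into the left-hand side.
Derivatives of the ansatz:
  u_x = A e^{x} e^{y} - C \sin{\left(x \right)} - D y \sin{\left(x y \right)}
  u_y = A e^{x} e^{y} + B \cos{\left(y \right)} - D x \sin{\left(x y \right)}
Term by term:
  4·(u_x)² = 4 A^{2} e^{2 x} e^{2 y} - 8 A C e^{x} e^{y} \sin{\left(x \right)} - 8 A D y e^{x} e^{y} \sin{\left(x y \right)} + 4 C^{2} \sin^{2}{\left(x \right)} + 8 C D y \sin{\left(x \right)} \sin{\left(x y \right)} + 4 D^{2} y^{2} \sin^{2}{\left(x y \right)}
  -3·u_x·u_y = - 3 A^{2} e^{2 x} e^{2 y} - 3 A B e^{x} e^{y} \cos{\left(y \right)} + 3 A C e^{x} e^{y} \sin{\left(x \right)} + 3 A D x e^{x} e^{y} \sin{\left(x y \right)} + 3 A D y e^{x} e^{y} \sin{\left(x y \right)} + 3 B C \sin{\left(x \right)} \cos{\left(y \right)} + 3 B D y \sin{\left(x y \right)} \cos{\left(y \right)} - 3 C D x \sin{\left(x \right)} \sin{\left(x y \right)} - 3 D^{2} x y \sin^{2}{\left(x y \right)}
  -(u_y)² = - A^{2} e^{2 x} e^{2 y} - 2 A B e^{x} e^{y} \cos{\left(y \right)} + 2 A D x e^{x} e^{y} \sin{\left(x y \right)} - B^{2} \cos^{2}{\left(y \right)} + 2 B D x \sin{\left(x y \right)} \cos{\left(y \right)} - D^{2} x^{2} \sin^{2}{\left(x y \right)}
So the left-hand side equals
  - 5 A B e^{x} e^{y} \cos{\left(y \right)} - 5 A C e^{x} e^{y} \sin{\left(x \right)} + 5 A D x e^{x} e^{y} \sin{\left(x y \right)} - 5 A D y e^{x} e^{y} \sin{\left(x y \right)} - B^{2} \cos^{2}{\left(y \right)} + 3 B C \sin{\left(x \right)} \cos{\left(y \right)} + 2 B D x \sin{\left(x y \right)} \cos{\left(y \right)} + 3 B D y \sin{\left(x y \right)} \cos{\left(y \right)} + 4 C^{2} \sin^{2}{\left(x \right)} - 3 C D x \sin{\left(x \right)} \sin{\left(x y \right)} + 8 C D y \sin{\left(x \right)} \sin{\left(x y \right)} - D^{2} x^{2} \sin^{2}{\left(x y \right)} - 3 D^{2} x y \sin^{2}{\left(x y \right)} + 4 D^{2} y^{2} \sin^{2}{\left(x y \right)}
This must equal f(x, y) identically; expanded, f = - 9 x^{2} \sin^{2}{\left(x y \right)} - 27 x y \sin^{2}{\left(x y \right)} + 15 x e^{x} e^{y} \sin{\left(x y \right)} - 9 x \sin{\left(x \right)} \sin{\left(x y \right)} - 12 x \sin{\left(x y \right)} \cos{\left(y \right)} + 36 y^{2} \sin^{2}{\left(x y \right)} - 15 y e^{x} e^{y} \sin{\left(x y \right)} + 24 y \sin{\left(x \right)} \sin{\left(x y \right)} - 18 y \sin{\left(x y \right)} \cos{\left(y \right)} - 5 e^{x} e^{y} \sin{\left(x \right)} + 10 e^{x} e^{y} \cos{\left(y \right)} + 4 \sin^{2}{\left(x \right)} - 6 \sin{\left(x \right)} \cos{\left(y \right)} - 4 \cos^{2}{\left(y \right)}.
Matching coefficients of the independent functions:
  [x^{2} \sin^{2}{\left(x y \right)}]:  - D^{2} = -9
  [y^{2} \sin^{2}{\left(x y \right)}]:  4 D^{2} = 36
  [\sin{\left(x \right)} \cos{\left(y \right)}]:  3 B C = -6
  [x y \sin^{2}{\left(x y \right)}]:  - 3 D^{2} = -27
  [x \sin{\left(x \right)} \sin{\left(x y \right)}]:  - 3 C D = -9
  [x \sin{\left(x y \right)} \cos{\left(y \right)}]:  2 B D = -12
  [y \sin{\left(x \right)} \sin{\left(x y \right)}]:  8 C D = 24
  [y \sin{\left(x y \right)} \cos{\left(y \right)}]:  3 B D = -18
  [e^{x} e^{y} \sin{\left(x \right)}]:  - 5 A C = -5
  [e^{x} e^{y} \cos{\left(y \right)}]:  - 5 A B = 10
  [x e^{x} e^{y} \sin{\left(x y \right)}]:  5 A D = 15
  [y e^{x} e^{y} \sin{\left(x y \right)}]:  - 5 A D = -15
  [\sin^{2}{\left(x \right)}]:  4 C^{2} = 4
  [\cos^{2}{\left(y \right)}]:  - B^{2} = -4
These equations allow (A, B, C, D) = (-1, 2, -1, -3) or (1, -2, 1, 3).
Impose the point condition(s):
  u(0, 0) = 5  ⟹  A + C + D = 5
Only A = 1, B = -2, C = 1, D = 3 satisfies everything.
Hence u(x, y) = e^{x + y} - 2 \sin{\left(y \right)} + \cos{\left(x \right)} + 3 \cos{\left(x y \right)}.

Answer: u(x, y) = e^{x + y} - 2 \sin{\left(y \right)} + \cos{\left(x \right)} + 3 \cos{\left(x y \right)}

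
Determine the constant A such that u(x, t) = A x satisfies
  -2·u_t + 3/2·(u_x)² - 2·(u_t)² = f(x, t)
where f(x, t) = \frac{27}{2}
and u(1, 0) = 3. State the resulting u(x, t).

Substitute the ansatz u = A x into the left-hand side.
Derivatives of the ansatz:
  u_t = 0
  u_x = A
Term by term:
  -2·u_t = 0
  3/2·(u_x)² = \frac{3 A^{2}}{2}
  -2·(u_t)² = 0
So the left-hand side equals
  \frac{3 A^{2}}{2}
This must equal f(x, t) = \frac{27}{2} identically.
Matching coefficients of the independent functions:
  [constant term]:  \frac{3 A^{2}}{2} = \frac{27}{2}
These equations allow (A) = (-3) or (3).
Impose the point condition(s):
  u(1, 0) = 3  ⟹  A = 3
Only A = 3 satisfies everything.
Hence u(x, t) = 3 x.

Answer: u(x, t) = 3 x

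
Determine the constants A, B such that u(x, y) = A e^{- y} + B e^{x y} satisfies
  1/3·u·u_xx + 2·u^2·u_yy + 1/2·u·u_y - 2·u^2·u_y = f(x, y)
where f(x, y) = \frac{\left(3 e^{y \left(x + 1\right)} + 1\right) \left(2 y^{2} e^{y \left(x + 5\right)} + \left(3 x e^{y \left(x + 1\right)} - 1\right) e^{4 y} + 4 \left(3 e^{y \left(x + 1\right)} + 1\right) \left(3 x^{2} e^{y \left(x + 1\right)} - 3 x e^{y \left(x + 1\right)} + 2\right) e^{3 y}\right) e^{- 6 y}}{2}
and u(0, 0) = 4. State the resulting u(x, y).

Substitute the ansatz u = A e^{- y} + B e^{x y} into the left-hand side.
Derivatives of the ansatz:
  u_xx = B y^{2} e^{x y}
  u_yy = A e^{- y} + B x^{2} e^{x y}
  u_y = - A e^{- y} + B x e^{x y}
Term by term:
  1/3·u·u_xx = \frac{A B y^{2} e^{- y} e^{x y}}{3} + \frac{B^{2} y^{2} e^{2 x y}}{3}
  2·u^2·u_yy = 2 A^{3} e^{- 3 y} + 2 A^{2} B x^{2} e^{- 2 y} e^{x y} + 4 A^{2} B e^{- 2 y} e^{x y} + 4 A B^{2} x^{2} e^{- y} e^{2 x y} + 2 A B^{2} e^{- y} e^{2 x y} + 2 B^{3} x^{2} e^{3 x y}
  1/2·u·u_y = - \frac{A^{2} e^{- 2 y}}{2} + \frac{A B x e^{- y} e^{x y}}{2} - \frac{A B e^{- y} e^{x y}}{2} + \frac{B^{2} x e^{2 x y}}{2}
  -2·u^2·u_y = 2 A^{3} e^{- 3 y} - 2 A^{2} B x e^{- 2 y} e^{x y} + 4 A^{2} B e^{- 2 y} e^{x y} - 4 A B^{2} x e^{- y} e^{2 x y} + 2 A B^{2} e^{- y} e^{2 x y} - 2 B^{3} x e^{3 x y}
So the left-hand side equals
  4 A^{3} e^{- 3 y} + 2 A^{2} B x^{2} e^{- 2 y} e^{x y} - 2 A^{2} B x e^{- 2 y} e^{x y} + 8 A^{2} B e^{- 2 y} e^{x y} - \frac{A^{2} e^{- 2 y}}{2} + 4 A B^{2} x^{2} e^{- y} e^{2 x y} - 4 A B^{2} x e^{- y} e^{2 x y} + 4 A B^{2} e^{- y} e^{2 x y} + \frac{A B x e^{- y} e^{x y}}{2} + \frac{A B y^{2} e^{- y} e^{x y}}{3} - \frac{A B e^{- y} e^{x y}}{2} + 2 B^{3} x^{2} e^{3 x y} - 2 B^{3} x e^{3 x y} + \frac{B^{2} x e^{2 x y}}{2} + \frac{B^{2} y^{2} e^{2 x y}}{3}
This must equal f(x, y) identically; expanded, f = 54 x^{2} e^{3 x y} + 36 x^{2} e^{- y} e^{2 x y} + 6 x^{2} e^{- 2 y} e^{x y} - 54 x e^{3 x y} + \frac{9 x e^{2 x y}}{2} - 36 x e^{- y} e^{2 x y} + \frac{3 x e^{- y} e^{x y}}{2} - 6 x e^{- 2 y} e^{x y} + 3 y^{2} e^{2 x y} + y^{2} e^{- y} e^{x y} + 36 e^{- y} e^{2 x y} - \frac{3 e^{- y} e^{x y}}{2} + 24 e^{- 2 y} e^{x y} - \frac{e^{- 2 y}}{2} + 4 e^{- 3 y}.
Matching coefficients of the independent functions:
(each divided by its leading coefficient; functions giving the same equation are listed together)
  [x e^{2 x y}, y^{2} e^{2 x y}]:  B^{2} - 9 = 0
  [x e^{3 x y}, x^{2} e^{3 x y}]:  B^{3} - 27 = 0
  [e^{- 2 y} e^{x y}, x e^{- 2 y} e^{x y}, x^{2} e^{- 2 y} e^{x y}]:  A^{2} B - 3 = 0
  [e^{- y} e^{x y}, x e^{- y} e^{x y}, y^{2} e^{- y} e^{x y}]:  A B - 3 = 0
  [e^{- y} e^{2 x y}, x e^{- y} e^{2 x y}, x^{2} e^{- y} e^{2 x y}]:  A B^{2} - 9 = 0
  [e^{- 3 y}]:  A^{3} - 1 = 0
  [e^{- 2 y}]:  A^{2} - 1 = 0
Solving: A = 1, B = 3.
Check against the point condition:
  u(0, 0) = 4  ⟹  A + B = 4  ✓
Hence u(x, y) = 3 e^{x y} + e^{- y}.

Answer: u(x, y) = 3 e^{x y} + e^{- y}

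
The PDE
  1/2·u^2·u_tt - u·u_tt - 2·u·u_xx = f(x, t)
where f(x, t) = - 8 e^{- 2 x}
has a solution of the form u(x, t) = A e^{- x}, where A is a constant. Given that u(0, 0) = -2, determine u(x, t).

Substitute the ansatz u = A e^{- x} into the left-hand side.
Derivatives of the ansatz:
  u_tt = 0
  u_xx = A e^{- x}
Term by term:
  1/2·u^2·u_tt = 0
  -u·u_tt = 0
  -2·u·u_xx = - 2 A^{2} e^{- 2 x}
So the left-hand side equals
  - 2 A^{2} e^{- 2 x}
This must equal f(x, t) = - 8 e^{- 2 x} identically.
Matching coefficients of the independent functions:
  [e^{- 2 x}]:  - 2 A^{2} = -8
These equations allow (A) = (-2) or (2).
Impose the point condition(s):
  u(0, 0) = -2  ⟹  A = -2
Only A = -2 satisfies everything.
Hence u(x, t) = - 2 e^{- x}.

Answer: u(x, t) = - 2 e^{- x}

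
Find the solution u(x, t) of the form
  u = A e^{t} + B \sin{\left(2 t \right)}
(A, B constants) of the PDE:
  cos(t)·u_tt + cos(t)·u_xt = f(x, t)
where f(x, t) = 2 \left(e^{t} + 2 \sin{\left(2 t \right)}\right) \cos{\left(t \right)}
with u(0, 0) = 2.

Substitute the ansatz u = A e^{t} + B \sin{\left(2 t \right)} into the left-hand side.
Derivatives of the ansatz:
  u_tt = A e^{t} - 4 B \sin{\left(2 t \right)}
  u_xt = 0
Term by term:
  cos(t)·u_tt = A e^{t} \cos{\left(t \right)} - 4 B \sin{\left(2 t \right)} \cos{\left(t \right)}
  cos(t)·u_xt = 0
So the left-hand side equals
  A e^{t} \cos{\left(t \right)} - 4 B \sin{\left(2 t \right)} \cos{\left(t \right)}
This must equal f(x, t) identically; expanded, f = 2 e^{t} \cos{\left(t \right)} + 4 \sin{\left(2 t \right)} \cos{\left(t \right)}.
Matching coefficients of the independent functions:
  [e^{t} \cos{\left(t \right)}]:  A = 2
  [\sin{\left(2 t \right)} \cos{\left(t \right)}]:  - 4 B = 4
Solving: A = 2, B = -1.
Check against the point condition:
  u(0, 0) = 2  ⟹  A = 2  ✓
Hence u(x, t) = 2 e^{t} - \sin{\left(2 t \right)}.

Answer: u(x, t) = 2 e^{t} - \sin{\left(2 t \right)}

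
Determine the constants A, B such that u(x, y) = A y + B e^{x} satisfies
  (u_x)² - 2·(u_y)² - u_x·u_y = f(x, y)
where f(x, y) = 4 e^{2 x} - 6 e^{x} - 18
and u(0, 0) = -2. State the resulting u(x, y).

Substitute the ansatz u = A y + B e^{x} into the left-hand side.
Derivatives of the ansatz:
  u_x = B e^{x}
  u_y = A
Term by term:
  (u_x)² = B^{2} e^{2 x}
  -2·(u_y)² = - 2 A^{2}
  -u_x·u_y = - A B e^{x}
So the left-hand side equals
  - 2 A^{2} - A B e^{x} + B^{2} e^{2 x}
This must equal f(x, y) = 4 e^{2 x} - 6 e^{x} - 18 identically.
Matching coefficients of the independent functions:
  [constant term]:  - 2 A^{2} = -18
  [e^{x}]:  - A B = -6
  [e^{2 x}]:  B^{2} = 4
These equations allow (A, B) = (-3, -2) or (3, 2).
Impose the point condition(s):
  u(0, 0) = -2  ⟹  B = -2
Only A = -3, B = -2 satisfies everything.
Hence u(x, y) = - 3 y - 2 e^{x}.

Answer: u(x, y) = - 3 y - 2 e^{x}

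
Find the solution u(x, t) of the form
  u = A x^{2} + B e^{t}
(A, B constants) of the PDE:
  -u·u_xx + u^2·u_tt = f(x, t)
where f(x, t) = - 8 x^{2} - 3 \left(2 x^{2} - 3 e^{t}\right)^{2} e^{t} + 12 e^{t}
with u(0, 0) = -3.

Answer: u(x, t) = 2 x^{2} - 3 e^{t}

Derivation:
Substitute the ansatz u = A x^{2} + B e^{t} into the left-hand side.
Derivatives of the ansatz:
  u_xx = 2 A
  u_tt = B e^{t}
Term by term:
  -u·u_xx = - 2 A^{2} x^{2} - 2 A B e^{t}
  u^2·u_tt = A^{2} B x^{4} e^{t} + 2 A B^{2} x^{2} e^{2 t} + B^{3} e^{3 t}
So the left-hand side equals
  A^{2} B x^{4} e^{t} - 2 A^{2} x^{2} + 2 A B^{2} x^{2} e^{2 t} - 2 A B e^{t} + B^{3} e^{3 t}
This must equal f(x, t) identically; expanded, f = - 12 x^{4} e^{t} + 36 x^{2} e^{2 t} - 8 x^{2} - 27 e^{3 t} + 12 e^{t}.
Matching coefficients of the independent functions:
  [x^{2}]:  - 2 A^{2} = -8
  [x^{2} e^{2 t}]:  2 A B^{2} = 36
  [x^{4} e^{t}]:  A^{2} B = -12
  [e^{t}]:  - 2 A B = 12
  [e^{3 t}]:  B^{3} = -27
Solving: A = 2, B = -3.
Check against the point condition:
  u(0, 0) = -3  ⟹  B = -3  ✓
Hence u(x, t) = 2 x^{2} - 3 e^{t}.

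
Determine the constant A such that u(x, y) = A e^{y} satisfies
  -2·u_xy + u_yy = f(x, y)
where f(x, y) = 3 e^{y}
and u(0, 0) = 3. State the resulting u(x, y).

Substitute the ansatz u = A e^{y} into the left-hand side.
Derivatives of the ansatz:
  u_xy = 0
  u_yy = A e^{y}
Term by term:
  -2·u_xy = 0
  u_yy = A e^{y}
So the left-hand side equals
  A e^{y}
This must equal f(x, y) = 3 e^{y} identically.
Matching coefficients of the independent functions:
  [e^{y}]:  A = 3
Solving: A = 3.
Check against the point condition:
  u(0, 0) = 3  ⟹  A = 3  ✓
Hence u(x, y) = 3 e^{y}.

Answer: u(x, y) = 3 e^{y}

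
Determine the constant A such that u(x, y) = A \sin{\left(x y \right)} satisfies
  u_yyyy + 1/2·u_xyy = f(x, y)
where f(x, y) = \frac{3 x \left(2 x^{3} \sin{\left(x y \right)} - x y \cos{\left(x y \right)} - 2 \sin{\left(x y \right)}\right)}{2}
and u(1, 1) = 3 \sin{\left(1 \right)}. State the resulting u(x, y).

Substitute the ansatz u = A \sin{\left(x y \right)} into the left-hand side.
Derivatives of the ansatz:
  u_yyyy = A x^{4} \sin{\left(x y \right)}
  u_xyy = - A x^{2} y \cos{\left(x y \right)} - 2 A x \sin{\left(x y \right)}
Term by term:
  u_yyyy = A x^{4} \sin{\left(x y \right)}
  1/2·u_xyy = - \frac{A x^{2} y \cos{\left(x y \right)}}{2} - A x \sin{\left(x y \right)}
So the left-hand side equals
  A x^{4} \sin{\left(x y \right)} - \frac{A x^{2} y \cos{\left(x y \right)}}{2} - A x \sin{\left(x y \right)}
This must equal f(x, y) identically; expanded, f = 3 x^{4} \sin{\left(x y \right)} - \frac{3 x^{2} y \cos{\left(x y \right)}}{2} - 3 x \sin{\left(x y \right)}.
Matching coefficients of the independent functions:
  [x \sin{\left(x y \right)}]:  - A = -3
  [x^{4} \sin{\left(x y \right)}]:  A = 3
  [x^{2} y \cos{\left(x y \right)}]:  - \frac{A}{2} = - \frac{3}{2}
Solving: A = 3.
Check against the point condition:
  u(1, 1) = 3 \sin{\left(1 \right)}  ⟹  A \sin{\left(1 \right)} = 3 \sin{\left(1 \right)}  ✓
Hence u(x, y) = 3 \sin{\left(x y \right)}.

Answer: u(x, y) = 3 \sin{\left(x y \right)}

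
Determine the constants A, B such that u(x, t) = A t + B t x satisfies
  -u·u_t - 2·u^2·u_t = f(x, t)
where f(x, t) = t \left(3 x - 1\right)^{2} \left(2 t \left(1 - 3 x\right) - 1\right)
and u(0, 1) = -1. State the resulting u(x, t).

Answer: u(x, t) = 3 t x - t

Derivation:
Substitute the ansatz u = A t + B t x into the left-hand side.
Derivatives of the ansatz:
  u_t = A + B x
Term by term:
  -u·u_t = - A^{2} t - 2 A B t x - B^{2} t x^{2}
  -2·u^2·u_t = - 2 A^{3} t^{2} - 6 A^{2} B t^{2} x - 6 A B^{2} t^{2} x^{2} - 2 B^{3} t^{2} x^{3}
So the left-hand side equals
  - 2 A^{3} t^{2} - 6 A^{2} B t^{2} x - A^{2} t - 6 A B^{2} t^{2} x^{2} - 2 A B t x - 2 B^{3} t^{2} x^{3} - B^{2} t x^{2}
This must equal f(x, t) identically; expanded, f = - 54 t^{2} x^{3} + 54 t^{2} x^{2} - 18 t^{2} x + 2 t^{2} - 9 t x^{2} + 6 t x - t.
Matching coefficients of the independent functions:
  [t]:  - A^{2} = -1
  [t^{2}]:  - 2 A^{3} = 2
  [t x]:  - 2 A B = 6
  [t x^{2}]:  - B^{2} = -9
  [t^{2} x]:  - 6 A^{2} B = -18
  [t^{2} x^{2}]:  - 6 A B^{2} = 54
  [t^{2} x^{3}]:  - 2 B^{3} = -54
Solving: A = -1, B = 3.
Check against the point condition:
  u(0, 1) = -1  ⟹  A = -1  ✓
Hence u(x, t) = 3 t x - t.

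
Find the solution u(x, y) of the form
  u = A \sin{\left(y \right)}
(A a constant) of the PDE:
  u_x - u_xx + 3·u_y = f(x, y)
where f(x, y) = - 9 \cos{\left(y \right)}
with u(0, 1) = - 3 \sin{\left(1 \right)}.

Substitute the ansatz u = A \sin{\left(y \right)} into the left-hand side.
Derivatives of the ansatz:
  u_x = 0
  u_xx = 0
  u_y = A \cos{\left(y \right)}
Term by term:
  u_x = 0
  -u_xx = 0
  3·u_y = 3 A \cos{\left(y \right)}
So the left-hand side equals
  3 A \cos{\left(y \right)}
This must equal f(x, y) = - 9 \cos{\left(y \right)} identically.
Matching coefficients of the independent functions:
  [\cos{\left(y \right)}]:  3 A = -9
Solving: A = -3.
Check against the point condition:
  u(0, 1) = - 3 \sin{\left(1 \right)}  ⟹  A \sin{\left(1 \right)} = - 3 \sin{\left(1 \right)}  ✓
Hence u(x, y) = - 3 \sin{\left(y \right)}.

Answer: u(x, y) = - 3 \sin{\left(y \right)}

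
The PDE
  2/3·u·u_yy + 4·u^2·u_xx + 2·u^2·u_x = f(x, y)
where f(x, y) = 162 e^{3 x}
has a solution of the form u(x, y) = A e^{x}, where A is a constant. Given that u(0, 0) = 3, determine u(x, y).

Substitute the ansatz u = A e^{x} into the left-hand side.
Derivatives of the ansatz:
  u_yy = 0
  u_xx = A e^{x}
  u_x = A e^{x}
Term by term:
  2/3·u·u_yy = 0
  4·u^2·u_xx = 4 A^{3} e^{3 x}
  2·u^2·u_x = 2 A^{3} e^{3 x}
So the left-hand side equals
  6 A^{3} e^{3 x}
This must equal f(x, y) = 162 e^{3 x} identically.
Matching coefficients of the independent functions:
  [e^{3 x}]:  6 A^{3} = 162
Solving: A = 3.
Check against the point condition:
  u(0, 0) = 3  ⟹  A = 3  ✓
Hence u(x, y) = 3 e^{x}.

Answer: u(x, y) = 3 e^{x}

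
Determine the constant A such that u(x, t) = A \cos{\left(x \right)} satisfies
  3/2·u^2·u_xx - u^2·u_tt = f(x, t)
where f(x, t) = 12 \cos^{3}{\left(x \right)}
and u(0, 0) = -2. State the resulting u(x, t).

Answer: u(x, t) = - 2 \cos{\left(x \right)}

Derivation:
Substitute the ansatz u = A \cos{\left(x \right)} into the left-hand side.
Derivatives of the ansatz:
  u_xx = - A \cos{\left(x \right)}
  u_tt = 0
Term by term:
  3/2·u^2·u_xx = - \frac{3 A^{3} \cos^{3}{\left(x \right)}}{2}
  -u^2·u_tt = 0
So the left-hand side equals
  - \frac{3 A^{3} \cos^{3}{\left(x \right)}}{2}
This must equal f(x, t) = 12 \cos^{3}{\left(x \right)} identically.
Matching coefficients of the independent functions:
  [\cos^{3}{\left(x \right)}]:  - \frac{3 A^{3}}{2} = 12
Solving: A = -2.
Check against the point condition:
  u(0, 0) = -2  ⟹  A = -2  ✓
Hence u(x, t) = - 2 \cos{\left(x \right)}.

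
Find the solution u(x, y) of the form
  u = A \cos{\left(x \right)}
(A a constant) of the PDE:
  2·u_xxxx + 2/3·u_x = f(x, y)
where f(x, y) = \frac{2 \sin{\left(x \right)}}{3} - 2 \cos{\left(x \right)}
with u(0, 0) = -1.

Answer: u(x, y) = - \cos{\left(x \right)}

Derivation:
Substitute the ansatz u = A \cos{\left(x \right)} into the left-hand side.
Derivatives of the ansatz:
  u_xxxx = A \cos{\left(x \right)}
  u_x = - A \sin{\left(x \right)}
Term by term:
  2·u_xxxx = 2 A \cos{\left(x \right)}
  2/3·u_x = - \frac{2 A \sin{\left(x \right)}}{3}
So the left-hand side equals
  - \frac{2 A \sin{\left(x \right)}}{3} + 2 A \cos{\left(x \right)}
This must equal f(x, y) = \frac{2 \sin{\left(x \right)}}{3} - 2 \cos{\left(x \right)} identically.
Matching coefficients of the independent functions:
  [\sin{\left(x \right)}]:  - \frac{2 A}{3} = \frac{2}{3}
  [\cos{\left(x \right)}]:  2 A = -2
Solving: A = -1.
Check against the point condition:
  u(0, 0) = -1  ⟹  A = -1  ✓
Hence u(x, y) = - \cos{\left(x \right)}.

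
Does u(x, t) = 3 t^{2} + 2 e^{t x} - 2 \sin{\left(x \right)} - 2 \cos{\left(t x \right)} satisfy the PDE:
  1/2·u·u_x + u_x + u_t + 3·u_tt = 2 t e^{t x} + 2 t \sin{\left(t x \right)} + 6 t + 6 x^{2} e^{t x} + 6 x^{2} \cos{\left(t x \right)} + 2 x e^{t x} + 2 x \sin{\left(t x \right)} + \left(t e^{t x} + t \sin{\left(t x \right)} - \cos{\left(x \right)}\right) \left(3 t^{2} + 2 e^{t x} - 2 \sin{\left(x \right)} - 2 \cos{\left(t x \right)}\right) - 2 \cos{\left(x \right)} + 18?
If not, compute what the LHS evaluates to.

Evaluate each term of the left-hand side for u = 3 t^{2} + 2 e^{t x} - 2 \sin{\left(x \right)} - 2 \cos{\left(t x \right)}.
Derivatives:
  u_x = 2 t e^{t x} + 2 t \sin{\left(t x \right)} - 2 \cos{\left(x \right)}
  u_t = 6 t + 2 x e^{t x} + 2 x \sin{\left(t x \right)}
  u_tt = 2 x^{2} e^{t x} + 2 x^{2} \cos{\left(t x \right)} + 6
Terms:
  1/2·u·u_x = \left(t e^{t x} + t \sin{\left(t x \right)} - \cos{\left(x \right)}\right) \left(3 t^{2} + 2 e^{t x} - 2 \sin{\left(x \right)} - 2 \cos{\left(t x \right)}\right)
  u_x = 2 t e^{t x} + 2 t \sin{\left(t x \right)} - 2 \cos{\left(x \right)}
  u_t = 6 t + 2 x e^{t x} + 2 x \sin{\left(t x \right)}
  3·u_tt = 6 x^{2} e^{t x} + 6 x^{2} \cos{\left(t x \right)} + 18
Sum: LHS = 2 t e^{t x} + 2 t \sin{\left(t x \right)} + 6 t + 6 x^{2} e^{t x} + 6 x^{2} \cos{\left(t x \right)} + 2 x e^{t x} + 2 x \sin{\left(t x \right)} + \left(t e^{t x} + t \sin{\left(t x \right)} - \cos{\left(x \right)}\right) \left(3 t^{2} + 2 e^{t x} - 2 \sin{\left(x \right)} - 2 \cos{\left(t x \right)}\right) - 2 \cos{\left(x \right)} + 18
This is exactly the given right-hand side, so u is a solution.

Answer: Yes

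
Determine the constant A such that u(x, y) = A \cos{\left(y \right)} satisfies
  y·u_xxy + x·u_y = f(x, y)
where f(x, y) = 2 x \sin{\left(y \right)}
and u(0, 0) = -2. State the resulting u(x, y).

Substitute the ansatz u = A \cos{\left(y \right)} into the left-hand side.
Derivatives of the ansatz:
  u_xxy = 0
  u_y = - A \sin{\left(y \right)}
Term by term:
  y·u_xxy = 0
  x·u_y = - A x \sin{\left(y \right)}
So the left-hand side equals
  - A x \sin{\left(y \right)}
This must equal f(x, y) = 2 x \sin{\left(y \right)} identically.
Matching coefficients of the independent functions:
  [x \sin{\left(y \right)}]:  - A = 2
Solving: A = -2.
Check against the point condition:
  u(0, 0) = -2  ⟹  A = -2  ✓
Hence u(x, y) = - 2 \cos{\left(y \right)}.

Answer: u(x, y) = - 2 \cos{\left(y \right)}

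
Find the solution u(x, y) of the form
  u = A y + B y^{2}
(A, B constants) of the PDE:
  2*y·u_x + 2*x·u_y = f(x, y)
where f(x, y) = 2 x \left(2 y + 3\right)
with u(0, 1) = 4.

Answer: u(x, y) = y^{2} + 3 y

Derivation:
Substitute the ansatz u = A y + B y^{2} into the left-hand side.
Derivatives of the ansatz:
  u_x = 0
  u_y = A + 2 B y
Term by term:
  2*y·u_x = 0
  2*x·u_y = 2 A x + 4 B x y
So the left-hand side equals
  2 A x + 4 B x y
This must equal f(x, y) identically; expanded, f = 4 x y + 6 x.
Matching coefficients of the independent functions:
  [x]:  2 A = 6
  [x y]:  4 B = 4
Solving: A = 3, B = 1.
Check against the point condition:
  u(0, 1) = 4  ⟹  A + B = 4  ✓
Hence u(x, y) = y^{2} + 3 y.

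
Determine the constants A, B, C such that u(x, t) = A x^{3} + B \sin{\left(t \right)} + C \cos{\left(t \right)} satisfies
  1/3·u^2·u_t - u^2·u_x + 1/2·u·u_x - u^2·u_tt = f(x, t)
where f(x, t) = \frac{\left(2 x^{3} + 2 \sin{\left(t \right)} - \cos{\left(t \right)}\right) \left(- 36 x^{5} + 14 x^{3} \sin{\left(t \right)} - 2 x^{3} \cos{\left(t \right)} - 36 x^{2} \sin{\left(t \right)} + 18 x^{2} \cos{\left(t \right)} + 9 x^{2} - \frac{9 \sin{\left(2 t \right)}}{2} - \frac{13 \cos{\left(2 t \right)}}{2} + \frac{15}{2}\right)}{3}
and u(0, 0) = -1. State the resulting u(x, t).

Substitute the ansatz u = A x^{3} + B \sin{\left(t \right)} + C \cos{\left(t \right)} into the left-hand side.
Derivatives of the ansatz:
  u_t = B \cos{\left(t \right)} - C \sin{\left(t \right)}
  u_x = 3 A x^{2}
  u_tt = - B \sin{\left(t \right)} - C \cos{\left(t \right)}
Term by term:
  1/3·u^2·u_t = \frac{A^{2} B x^{6} \cos{\left(t \right)}}{3} - \frac{A^{2} C x^{6} \sin{\left(t \right)}}{3} + \frac{2 A B^{2} x^{3} \sin{\left(t \right)} \cos{\left(t \right)}}{3} - \frac{2 A B C x^{3} \sin^{2}{\left(t \right)}}{3} + \frac{2 A B C x^{3} \cos^{2}{\left(t \right)}}{3} - \frac{2 A C^{2} x^{3} \sin{\left(t \right)} \cos{\left(t \right)}}{3} + \frac{B^{3} \sin^{2}{\left(t \right)} \cos{\left(t \right)}}{3} - \frac{B^{2} C \sin^{3}{\left(t \right)}}{3} + \frac{2 B^{2} C \sin{\left(t \right)} \cos^{2}{\left(t \right)}}{3} - \frac{2 B C^{2} \sin^{2}{\left(t \right)} \cos{\left(t \right)}}{3} + \frac{B C^{2} \cos^{3}{\left(t \right)}}{3} - \frac{C^{3} \sin{\left(t \right)} \cos^{2}{\left(t \right)}}{3}
  -u^2·u_x = - 3 A^{3} x^{8} - 6 A^{2} B x^{5} \sin{\left(t \right)} - 6 A^{2} C x^{5} \cos{\left(t \right)} - 3 A B^{2} x^{2} \sin^{2}{\left(t \right)} - 6 A B C x^{2} \sin{\left(t \right)} \cos{\left(t \right)} - 3 A C^{2} x^{2} \cos^{2}{\left(t \right)}
  1/2·u·u_x = \frac{3 A^{2} x^{5}}{2} + \frac{3 A B x^{2} \sin{\left(t \right)}}{2} + \frac{3 A C x^{2} \cos{\left(t \right)}}{2}
  -u^2·u_tt = A^{2} B x^{6} \sin{\left(t \right)} + A^{2} C x^{6} \cos{\left(t \right)} + 2 A B^{2} x^{3} \sin^{2}{\left(t \right)} + 4 A B C x^{3} \sin{\left(t \right)} \cos{\left(t \right)} + 2 A C^{2} x^{3} \cos^{2}{\left(t \right)} + B^{3} \sin^{3}{\left(t \right)} + 3 B^{2} C \sin^{2}{\left(t \right)} \cos{\left(t \right)} + 3 B C^{2} \sin{\left(t \right)} \cos^{2}{\left(t \right)} + C^{3} \cos^{3}{\left(t \right)}
Sum these and collect like terms in the independent variables.
This must equal f(x, t) identically; expanded, f = - 24 x^{8} + \frac{28 x^{6} \sin{\left(t \right)}}{3} - \frac{4 x^{6} \cos{\left(t \right)}}{3} - 48 x^{5} \sin{\left(t \right)} + 24 x^{5} \cos{\left(t \right)} + 6 x^{5} + \frac{56 x^{3} \sin^{2}{\left(t \right)}}{3} - 12 x^{3} \sin{\left(t \right)} \cos{\left(t \right)} + \frac{4 x^{3} \cos^{2}{\left(t \right)}}{3} - 24 x^{2} \sin^{2}{\left(t \right)} + 24 x^{2} \sin{\left(t \right)} \cos{\left(t \right)} + 6 x^{2} \sin{\left(t \right)} - 6 x^{2} \cos^{2}{\left(t \right)} - 3 x^{2} \cos{\left(t \right)} + \frac{28 \sin^{3}{\left(t \right)}}{3} - \frac{32 \sin^{2}{\left(t \right)} \cos{\left(t \right)}}{3} + \frac{11 \sin{\left(t \right)} \cos^{2}{\left(t \right)}}{3} - \frac{\cos^{3}{\left(t \right)}}{3}.
Matching coefficients of the independent functions:
(each divided by its leading coefficient; functions giving the same equation are listed together)
  [x^{5}]:  A^{2} - 4 = 0
  [x^{8}]:  A^{3} - 8 = 0
  [x^{2} \sin{\left(t \right)}]:  A B - 4 = 0
  [x^{2} \sin^{2}{\left(t \right)}]:  A B^{2} - 8 = 0
  [x^{2} \cos{\left(t \right)}]:  A C + 2 = 0
  [x^{2} \cos^{2}{\left(t \right)}]:  A C^{2} - 2 = 0
  [x^{3} \sin^{2}{\left(t \right)}]:  A B^{2} - \frac{A B C}{3} - \frac{28}{3} = 0
  [x^{3} \cos^{2}{\left(t \right)}]:  A B C + 3 A C^{2} - 2 = 0
  [x^{5} \sin{\left(t \right)}]:  A^{2} B - 8 = 0
  [x^{5} \cos{\left(t \right)}]:  A^{2} C + 4 = 0
  [x^{6} \sin{\left(t \right)}]:  A^{2} B - \frac{A^{2} C}{3} - \frac{28}{3} = 0
  [x^{6} \cos{\left(t \right)}]:  A^{2} B + 3 A^{2} C + 4 = 0
  [\sin{\left(t \right)} \cos^{2}{\left(t \right)}]:  B^{2} C + \frac{9 B C^{2}}{2} - \frac{C^{3}}{2} - \frac{11}{2} = 0
  [\sin^{2}{\left(t \right)} \cos{\left(t \right)}]:  B^{3} + 9 B^{2} C - 2 B C^{2} + 32 = 0
  [x^{2} \sin{\left(t \right)} \cos{\left(t \right)}]:  A B C + 4 = 0
  [x^{3} \sin{\left(t \right)} \cos{\left(t \right)}]:  A B^{2} + 6 A B C - A C^{2} + 18 = 0
  [\sin^{3}{\left(t \right)}]:  B^{3} - \frac{B^{2} C}{3} - \frac{28}{3} = 0
  [\cos^{3}{\left(t \right)}]:  B C^{2} + 3 C^{3} + 1 = 0
Solving: A = 2, B = 2, C = -1.
Check against the point condition:
  u(0, 0) = -1  ⟹  C = -1  ✓
Hence u(x, t) = 2 x^{3} + 2 \sin{\left(t \right)} - \cos{\left(t \right)}.

Answer: u(x, t) = 2 x^{3} + 2 \sin{\left(t \right)} - \cos{\left(t \right)}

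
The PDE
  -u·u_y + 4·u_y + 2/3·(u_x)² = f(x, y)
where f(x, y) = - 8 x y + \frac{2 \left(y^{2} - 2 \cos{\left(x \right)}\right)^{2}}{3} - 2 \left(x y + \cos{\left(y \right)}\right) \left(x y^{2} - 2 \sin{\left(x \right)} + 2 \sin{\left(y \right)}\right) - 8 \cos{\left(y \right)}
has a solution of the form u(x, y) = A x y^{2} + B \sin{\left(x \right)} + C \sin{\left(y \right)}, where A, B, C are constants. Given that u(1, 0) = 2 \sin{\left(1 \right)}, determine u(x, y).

Substitute the ansatz u = A x y^{2} + B \sin{\left(x \right)} + C \sin{\left(y \right)} into the left-hand side.
Derivatives of the ansatz:
  u_y = 2 A x y + C \cos{\left(y \right)}
  u_x = A y^{2} + B \cos{\left(x \right)}
Term by term:
  -u·u_y = - 2 A^{2} x^{2} y^{3} - 2 A B x y \sin{\left(x \right)} - A C x y^{2} \cos{\left(y \right)} - 2 A C x y \sin{\left(y \right)} - B C \sin{\left(x \right)} \cos{\left(y \right)} - C^{2} \sin{\left(y \right)} \cos{\left(y \right)}
  4·u_y = 8 A x y + 4 C \cos{\left(y \right)}
  2/3·(u_x)² = \frac{2 A^{2} y^{4}}{3} + \frac{4 A B y^{2} \cos{\left(x \right)}}{3} + \frac{2 B^{2} \cos^{2}{\left(x \right)}}{3}
So the left-hand side equals
  - 2 A^{2} x^{2} y^{3} + \frac{2 A^{2} y^{4}}{3} - 2 A B x y \sin{\left(x \right)} + \frac{4 A B y^{2} \cos{\left(x \right)}}{3} - A C x y^{2} \cos{\left(y \right)} - 2 A C x y \sin{\left(y \right)} + 8 A x y + \frac{2 B^{2} \cos^{2}{\left(x \right)}}{3} - B C \sin{\left(x \right)} \cos{\left(y \right)} - C^{2} \sin{\left(y \right)} \cos{\left(y \right)} + 4 C \cos{\left(y \right)}
This must equal f(x, y) identically; expanded, f = - 2 x^{2} y^{3} - 2 x y^{2} \cos{\left(y \right)} + 4 x y \sin{\left(x \right)} - 4 x y \sin{\left(y \right)} - 8 x y + \frac{2 y^{4}}{3} - \frac{8 y^{2} \cos{\left(x \right)}}{3} + 4 \sin{\left(x \right)} \cos{\left(y \right)} - 4 \sin{\left(y \right)} \cos{\left(y \right)} + \frac{8 \cos^{2}{\left(x \right)}}{3} - 8 \cos{\left(y \right)}.
Matching coefficients of the independent functions:
  [y^{4}]:  \frac{2 A^{2}}{3} = \frac{2}{3}
  [x y]:  8 A = -8
  [x^{2} y^{3}]:  - 2 A^{2} = -2
  [y^{2} \cos{\left(x \right)}]:  \frac{4 A B}{3} = - \frac{8}{3}
  [\sin{\left(x \right)} \cos{\left(y \right)}]:  - B C = 4
  [\sin{\left(y \right)} \cos{\left(y \right)}]:  - C^{2} = -4
  [x y \sin{\left(x \right)}]:  - 2 A B = 4
  [x y \sin{\left(y \right)}]:  - 2 A C = -4
  [x y^{2} \cos{\left(y \right)}]:  - A C = -2
  [\cos^{2}{\left(x \right)}]:  \frac{2 B^{2}}{3} = \frac{8}{3}
  [\cos{\left(y \right)}]:  4 C = -8
Solving: A = -1, B = 2, C = -2.
Check against the point condition:
  u(1, 0) = 2 \sin{\left(1 \right)}  ⟹  B \sin{\left(1 \right)} = 2 \sin{\left(1 \right)}  ✓
Hence u(x, y) = - x y^{2} + 2 \sin{\left(x \right)} - 2 \sin{\left(y \right)}.

Answer: u(x, y) = - x y^{2} + 2 \sin{\left(x \right)} - 2 \sin{\left(y \right)}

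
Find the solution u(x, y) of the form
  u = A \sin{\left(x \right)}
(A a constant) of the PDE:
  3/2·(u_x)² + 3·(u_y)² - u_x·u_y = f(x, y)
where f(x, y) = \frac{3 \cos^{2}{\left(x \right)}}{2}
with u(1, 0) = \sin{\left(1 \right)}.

Substitute the ansatz u = A \sin{\left(x \right)} into the left-hand side.
Derivatives of the ansatz:
  u_x = A \cos{\left(x \right)}
  u_y = 0
Term by term:
  3/2·(u_x)² = \frac{3 A^{2} \cos^{2}{\left(x \right)}}{2}
  3·(u_y)² = 0
  -u_x·u_y = 0
So the left-hand side equals
  \frac{3 A^{2} \cos^{2}{\left(x \right)}}{2}
This must equal f(x, y) = \frac{3 \cos^{2}{\left(x \right)}}{2} identically.
Matching coefficients of the independent functions:
  [\cos^{2}{\left(x \right)}]:  \frac{3 A^{2}}{2} = \frac{3}{2}
These equations allow (A) = (-1) or (1).
Impose the point condition(s):
  u(1, 0) = \sin{\left(1 \right)}  ⟹  A \sin{\left(1 \right)} = \sin{\left(1 \right)}
Only A = 1 satisfies everything.
Hence u(x, y) = \sin{\left(x \right)}.

Answer: u(x, y) = \sin{\left(x \right)}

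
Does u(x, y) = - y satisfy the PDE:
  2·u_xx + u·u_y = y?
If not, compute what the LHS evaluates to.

Evaluate each term of the left-hand side for u = - y.
Derivatives:
  u_xx = 0
  u_y = -1
Terms:
  2·u_xx = 0
  u·u_y = y
Sum: LHS = y
This is exactly the given right-hand side, so u is a solution.

Answer: Yes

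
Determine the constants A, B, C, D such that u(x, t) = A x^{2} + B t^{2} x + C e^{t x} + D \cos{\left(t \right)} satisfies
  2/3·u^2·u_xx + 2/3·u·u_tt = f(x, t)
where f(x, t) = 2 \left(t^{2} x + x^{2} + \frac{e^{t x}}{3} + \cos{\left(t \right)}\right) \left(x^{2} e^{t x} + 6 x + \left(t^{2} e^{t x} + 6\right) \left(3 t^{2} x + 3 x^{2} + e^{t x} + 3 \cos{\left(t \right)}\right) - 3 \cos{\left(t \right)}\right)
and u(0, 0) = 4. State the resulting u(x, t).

Answer: u(x, t) = 3 t^{2} x + 3 x^{2} + e^{t x} + 3 \cos{\left(t \right)}

Derivation:
Substitute the ansatz u = A x^{2} + B t^{2} x + C e^{t x} + D \cos{\left(t \right)} into the left-hand side.
Derivatives of the ansatz:
  u_xx = 2 A + C t^{2} e^{t x}
  u_tt = 2 B x + C x^{2} e^{t x} - D \cos{\left(t \right)}
Term by term:
  2/3·u^2·u_xx = \frac{4 A^{3} x^{4}}{3} + \frac{8 A^{2} B t^{2} x^{3}}{3} + \frac{2 A^{2} C t^{2} x^{4} e^{t x}}{3} + \frac{8 A^{2} C x^{2} e^{t x}}{3} + \frac{8 A^{2} D x^{2} \cos{\left(t \right)}}{3} + \frac{4 A B^{2} t^{4} x^{2}}{3} + \frac{4 A B C t^{4} x^{3} e^{t x}}{3} + \frac{8 A B C t^{2} x e^{t x}}{3} + \frac{8 A B D t^{2} x \cos{\left(t \right)}}{3} + \frac{4 A C^{2} t^{2} x^{2} e^{2 t x}}{3} + \frac{4 A C^{2} e^{2 t x}}{3} + \frac{4 A C D t^{2} x^{2} e^{t x} \cos{\left(t \right)}}{3} + \frac{8 A C D e^{t x} \cos{\left(t \right)}}{3} + \frac{4 A D^{2} \cos^{2}{\left(t \right)}}{3} + \frac{2 B^{2} C t^{6} x^{2} e^{t x}}{3} + \frac{4 B C^{2} t^{4} x e^{2 t x}}{3} + \frac{4 B C D t^{4} x e^{t x} \cos{\left(t \right)}}{3} + \frac{2 C^{3} t^{2} e^{3 t x}}{3} + \frac{4 C^{2} D t^{2} e^{2 t x} \cos{\left(t \right)}}{3} + \frac{2 C D^{2} t^{2} e^{t x} \cos^{2}{\left(t \right)}}{3}
  2/3·u·u_tt = \frac{4 A B x^{3}}{3} + \frac{2 A C x^{4} e^{t x}}{3} - \frac{2 A D x^{2} \cos{\left(t \right)}}{3} + \frac{4 B^{2} t^{2} x^{2}}{3} + \frac{2 B C t^{2} x^{3} e^{t x}}{3} + \frac{4 B C x e^{t x}}{3} - \frac{2 B D t^{2} x \cos{\left(t \right)}}{3} + \frac{4 B D x \cos{\left(t \right)}}{3} + \frac{2 C^{2} x^{2} e^{2 t x}}{3} + \frac{2 C D x^{2} e^{t x} \cos{\left(t \right)}}{3} - \frac{2 C D e^{t x} \cos{\left(t \right)}}{3} - \frac{2 D^{2} \cos^{2}{\left(t \right)}}{3}
Sum these and collect like terms in the independent variables.
This must equal f(x, t) identically; expanded, f = 6 t^{6} x^{2} e^{t x} + 12 t^{4} x^{3} e^{t x} + 36 t^{4} x^{2} + 4 t^{4} x e^{2 t x} + 12 t^{4} x e^{t x} \cos{\left(t \right)} + 6 t^{2} x^{4} e^{t x} + 2 t^{2} x^{3} e^{t x} + 72 t^{2} x^{3} + 4 t^{2} x^{2} e^{2 t x} + 12 t^{2} x^{2} e^{t x} \cos{\left(t \right)} + 12 t^{2} x^{2} + 24 t^{2} x e^{t x} + 66 t^{2} x \cos{\left(t \right)} + \frac{2 t^{2} e^{3 t x}}{3} + 4 t^{2} e^{2 t x} \cos{\left(t \right)} + 6 t^{2} e^{t x} \cos^{2}{\left(t \right)} + 2 x^{4} e^{t x} + 36 x^{4} + 12 x^{3} + \frac{2 x^{2} e^{2 t x}}{3} + 2 x^{2} e^{t x} \cos{\left(t \right)} + 24 x^{2} e^{t x} + 66 x^{2} \cos{\left(t \right)} + 4 x e^{t x} + 12 x \cos{\left(t \right)} + 4 e^{2 t x} + 22 e^{t x} \cos{\left(t \right)} + 30 \cos^{2}{\left(t \right)}.
Matching coefficients of the independent functions:
(each divided by its leading coefficient; functions giving the same equation are listed together)
  [x^{3}]:  A B - 9 = 0
  [x^{4}]:  A^{3} - 27 = 0
  [t^{2} x^{2}]:  B^{2} - 9 = 0
  [t^{2} x^{3}]:  A^{2} B - 27 = 0
  [t^{2} e^{3 t x}]:  C^{3} - 1 = 0
  [t^{4} x^{2}]:  A B^{2} - 27 = 0
  [x e^{t x}, t^{2} x^{3} e^{t x}]:  B C - 3 = 0
  [x \cos{\left(t \right)}]:  B D - 9 = 0
  [x^{2} e^{t x}, t^{2} x^{4} e^{t x}]:  A^{2} C - 9 = 0
  [x^{2} e^{2 t x}]:  C^{2} - 1 = 0
  [x^{2} \cos{\left(t \right)}]:  A^{2} D - \frac{A D}{4} - \frac{99}{4} = 0
  [x^{4} e^{t x}]:  A C - 3 = 0
  [e^{t x} \cos{\left(t \right)}]:  A C D - \frac{C D}{4} - \frac{33}{4} = 0
  [t^{2} x e^{t x}, t^{4} x^{3} e^{t x}]:  A B C - 9 = 0
  [t^{2} x \cos{\left(t \right)}]:  A B D - \frac{B D}{4} - \frac{99}{4} = 0
  [t^{2} x^{2} e^{2 t x}, e^{2 t x}]:  A C^{2} - 3 = 0
  [t^{2} e^{t x} \cos^{2}{\left(t \right)}]:  C D^{2} - 9 = 0
  [t^{2} e^{2 t x} \cos{\left(t \right)}]:  C^{2} D - 3 = 0
  [t^{4} x e^{2 t x}]:  B C^{2} - 3 = 0
  [t^{6} x^{2} e^{t x}]:  B^{2} C - 9 = 0
  [x^{2} e^{t x} \cos{\left(t \right)}]:  C D - 3 = 0
  [t^{2} x^{2} e^{t x} \cos{\left(t \right)}]:  A C D - 9 = 0
  [t^{4} x e^{t x} \cos{\left(t \right)}]:  B C D - 9 = 0
  [\cos^{2}{\left(t \right)}]:  A D^{2} - \frac{D^{2}}{2} - \frac{45}{2} = 0
Solving: A = 3, B = 3, C = 1, D = 3.
Check against the point condition:
  u(0, 0) = 4  ⟹  C + D = 4  ✓
Hence u(x, t) = 3 t^{2} x + 3 x^{2} + e^{t x} + 3 \cos{\left(t \right)}.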